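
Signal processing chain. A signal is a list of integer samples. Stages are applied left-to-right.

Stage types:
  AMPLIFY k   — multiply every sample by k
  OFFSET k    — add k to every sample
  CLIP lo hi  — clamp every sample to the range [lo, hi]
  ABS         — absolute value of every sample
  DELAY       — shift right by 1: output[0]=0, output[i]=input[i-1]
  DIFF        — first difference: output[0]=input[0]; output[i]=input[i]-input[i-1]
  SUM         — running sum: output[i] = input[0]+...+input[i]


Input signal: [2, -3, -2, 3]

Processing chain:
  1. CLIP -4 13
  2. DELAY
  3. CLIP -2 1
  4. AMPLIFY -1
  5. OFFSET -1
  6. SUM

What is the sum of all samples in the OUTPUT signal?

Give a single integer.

Answer: -7

Derivation:
Input: [2, -3, -2, 3]
Stage 1 (CLIP -4 13): clip(2,-4,13)=2, clip(-3,-4,13)=-3, clip(-2,-4,13)=-2, clip(3,-4,13)=3 -> [2, -3, -2, 3]
Stage 2 (DELAY): [0, 2, -3, -2] = [0, 2, -3, -2] -> [0, 2, -3, -2]
Stage 3 (CLIP -2 1): clip(0,-2,1)=0, clip(2,-2,1)=1, clip(-3,-2,1)=-2, clip(-2,-2,1)=-2 -> [0, 1, -2, -2]
Stage 4 (AMPLIFY -1): 0*-1=0, 1*-1=-1, -2*-1=2, -2*-1=2 -> [0, -1, 2, 2]
Stage 5 (OFFSET -1): 0+-1=-1, -1+-1=-2, 2+-1=1, 2+-1=1 -> [-1, -2, 1, 1]
Stage 6 (SUM): sum[0..0]=-1, sum[0..1]=-3, sum[0..2]=-2, sum[0..3]=-1 -> [-1, -3, -2, -1]
Output sum: -7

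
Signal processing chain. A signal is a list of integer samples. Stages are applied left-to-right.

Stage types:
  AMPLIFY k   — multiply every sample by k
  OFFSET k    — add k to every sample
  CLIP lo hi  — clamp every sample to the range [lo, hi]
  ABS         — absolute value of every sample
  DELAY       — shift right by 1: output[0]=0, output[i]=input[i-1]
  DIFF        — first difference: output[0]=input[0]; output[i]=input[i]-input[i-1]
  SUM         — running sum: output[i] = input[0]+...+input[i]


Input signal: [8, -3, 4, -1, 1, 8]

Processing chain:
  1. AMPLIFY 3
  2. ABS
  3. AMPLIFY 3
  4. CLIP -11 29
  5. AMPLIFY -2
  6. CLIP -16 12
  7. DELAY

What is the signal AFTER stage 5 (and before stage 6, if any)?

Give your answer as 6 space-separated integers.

Input: [8, -3, 4, -1, 1, 8]
Stage 1 (AMPLIFY 3): 8*3=24, -3*3=-9, 4*3=12, -1*3=-3, 1*3=3, 8*3=24 -> [24, -9, 12, -3, 3, 24]
Stage 2 (ABS): |24|=24, |-9|=9, |12|=12, |-3|=3, |3|=3, |24|=24 -> [24, 9, 12, 3, 3, 24]
Stage 3 (AMPLIFY 3): 24*3=72, 9*3=27, 12*3=36, 3*3=9, 3*3=9, 24*3=72 -> [72, 27, 36, 9, 9, 72]
Stage 4 (CLIP -11 29): clip(72,-11,29)=29, clip(27,-11,29)=27, clip(36,-11,29)=29, clip(9,-11,29)=9, clip(9,-11,29)=9, clip(72,-11,29)=29 -> [29, 27, 29, 9, 9, 29]
Stage 5 (AMPLIFY -2): 29*-2=-58, 27*-2=-54, 29*-2=-58, 9*-2=-18, 9*-2=-18, 29*-2=-58 -> [-58, -54, -58, -18, -18, -58]

Answer: -58 -54 -58 -18 -18 -58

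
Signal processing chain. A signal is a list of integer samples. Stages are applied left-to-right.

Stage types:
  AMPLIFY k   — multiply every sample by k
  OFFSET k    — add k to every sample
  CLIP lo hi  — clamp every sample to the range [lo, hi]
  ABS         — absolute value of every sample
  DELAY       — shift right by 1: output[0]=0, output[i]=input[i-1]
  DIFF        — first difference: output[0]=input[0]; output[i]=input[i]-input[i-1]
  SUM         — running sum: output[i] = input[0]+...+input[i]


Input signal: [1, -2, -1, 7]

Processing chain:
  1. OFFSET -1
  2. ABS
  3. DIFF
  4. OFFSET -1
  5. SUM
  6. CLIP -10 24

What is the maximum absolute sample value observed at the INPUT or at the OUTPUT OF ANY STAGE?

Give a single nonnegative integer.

Input: [1, -2, -1, 7] (max |s|=7)
Stage 1 (OFFSET -1): 1+-1=0, -2+-1=-3, -1+-1=-2, 7+-1=6 -> [0, -3, -2, 6] (max |s|=6)
Stage 2 (ABS): |0|=0, |-3|=3, |-2|=2, |6|=6 -> [0, 3, 2, 6] (max |s|=6)
Stage 3 (DIFF): s[0]=0, 3-0=3, 2-3=-1, 6-2=4 -> [0, 3, -1, 4] (max |s|=4)
Stage 4 (OFFSET -1): 0+-1=-1, 3+-1=2, -1+-1=-2, 4+-1=3 -> [-1, 2, -2, 3] (max |s|=3)
Stage 5 (SUM): sum[0..0]=-1, sum[0..1]=1, sum[0..2]=-1, sum[0..3]=2 -> [-1, 1, -1, 2] (max |s|=2)
Stage 6 (CLIP -10 24): clip(-1,-10,24)=-1, clip(1,-10,24)=1, clip(-1,-10,24)=-1, clip(2,-10,24)=2 -> [-1, 1, -1, 2] (max |s|=2)
Overall max amplitude: 7

Answer: 7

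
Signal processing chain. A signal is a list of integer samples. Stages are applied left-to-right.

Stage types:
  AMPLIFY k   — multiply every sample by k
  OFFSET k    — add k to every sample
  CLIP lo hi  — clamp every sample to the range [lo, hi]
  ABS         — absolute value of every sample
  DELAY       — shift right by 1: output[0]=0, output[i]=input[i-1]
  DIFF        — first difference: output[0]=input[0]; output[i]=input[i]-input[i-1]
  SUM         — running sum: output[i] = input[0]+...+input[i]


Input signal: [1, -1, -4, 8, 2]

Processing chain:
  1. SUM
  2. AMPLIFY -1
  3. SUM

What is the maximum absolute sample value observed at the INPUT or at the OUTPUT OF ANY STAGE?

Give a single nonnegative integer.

Answer: 8

Derivation:
Input: [1, -1, -4, 8, 2] (max |s|=8)
Stage 1 (SUM): sum[0..0]=1, sum[0..1]=0, sum[0..2]=-4, sum[0..3]=4, sum[0..4]=6 -> [1, 0, -4, 4, 6] (max |s|=6)
Stage 2 (AMPLIFY -1): 1*-1=-1, 0*-1=0, -4*-1=4, 4*-1=-4, 6*-1=-6 -> [-1, 0, 4, -4, -6] (max |s|=6)
Stage 3 (SUM): sum[0..0]=-1, sum[0..1]=-1, sum[0..2]=3, sum[0..3]=-1, sum[0..4]=-7 -> [-1, -1, 3, -1, -7] (max |s|=7)
Overall max amplitude: 8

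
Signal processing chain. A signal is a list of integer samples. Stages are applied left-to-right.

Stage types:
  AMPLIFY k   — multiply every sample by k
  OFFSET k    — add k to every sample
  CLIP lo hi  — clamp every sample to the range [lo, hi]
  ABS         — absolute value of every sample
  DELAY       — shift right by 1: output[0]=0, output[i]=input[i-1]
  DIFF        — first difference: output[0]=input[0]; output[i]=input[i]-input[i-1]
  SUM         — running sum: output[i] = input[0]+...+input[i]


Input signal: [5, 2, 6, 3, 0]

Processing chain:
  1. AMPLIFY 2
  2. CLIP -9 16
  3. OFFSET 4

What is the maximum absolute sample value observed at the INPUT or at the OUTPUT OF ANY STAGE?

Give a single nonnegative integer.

Input: [5, 2, 6, 3, 0] (max |s|=6)
Stage 1 (AMPLIFY 2): 5*2=10, 2*2=4, 6*2=12, 3*2=6, 0*2=0 -> [10, 4, 12, 6, 0] (max |s|=12)
Stage 2 (CLIP -9 16): clip(10,-9,16)=10, clip(4,-9,16)=4, clip(12,-9,16)=12, clip(6,-9,16)=6, clip(0,-9,16)=0 -> [10, 4, 12, 6, 0] (max |s|=12)
Stage 3 (OFFSET 4): 10+4=14, 4+4=8, 12+4=16, 6+4=10, 0+4=4 -> [14, 8, 16, 10, 4] (max |s|=16)
Overall max amplitude: 16

Answer: 16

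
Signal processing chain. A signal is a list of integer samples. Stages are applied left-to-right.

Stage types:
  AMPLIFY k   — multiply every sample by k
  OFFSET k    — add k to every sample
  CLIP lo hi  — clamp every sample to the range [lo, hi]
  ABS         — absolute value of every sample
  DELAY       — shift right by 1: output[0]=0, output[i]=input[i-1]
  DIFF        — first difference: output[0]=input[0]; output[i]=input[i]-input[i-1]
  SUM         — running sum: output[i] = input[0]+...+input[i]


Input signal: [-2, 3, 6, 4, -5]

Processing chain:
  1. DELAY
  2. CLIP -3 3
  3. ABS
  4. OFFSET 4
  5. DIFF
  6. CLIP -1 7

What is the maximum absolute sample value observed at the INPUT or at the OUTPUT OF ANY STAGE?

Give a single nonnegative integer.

Input: [-2, 3, 6, 4, -5] (max |s|=6)
Stage 1 (DELAY): [0, -2, 3, 6, 4] = [0, -2, 3, 6, 4] -> [0, -2, 3, 6, 4] (max |s|=6)
Stage 2 (CLIP -3 3): clip(0,-3,3)=0, clip(-2,-3,3)=-2, clip(3,-3,3)=3, clip(6,-3,3)=3, clip(4,-3,3)=3 -> [0, -2, 3, 3, 3] (max |s|=3)
Stage 3 (ABS): |0|=0, |-2|=2, |3|=3, |3|=3, |3|=3 -> [0, 2, 3, 3, 3] (max |s|=3)
Stage 4 (OFFSET 4): 0+4=4, 2+4=6, 3+4=7, 3+4=7, 3+4=7 -> [4, 6, 7, 7, 7] (max |s|=7)
Stage 5 (DIFF): s[0]=4, 6-4=2, 7-6=1, 7-7=0, 7-7=0 -> [4, 2, 1, 0, 0] (max |s|=4)
Stage 6 (CLIP -1 7): clip(4,-1,7)=4, clip(2,-1,7)=2, clip(1,-1,7)=1, clip(0,-1,7)=0, clip(0,-1,7)=0 -> [4, 2, 1, 0, 0] (max |s|=4)
Overall max amplitude: 7

Answer: 7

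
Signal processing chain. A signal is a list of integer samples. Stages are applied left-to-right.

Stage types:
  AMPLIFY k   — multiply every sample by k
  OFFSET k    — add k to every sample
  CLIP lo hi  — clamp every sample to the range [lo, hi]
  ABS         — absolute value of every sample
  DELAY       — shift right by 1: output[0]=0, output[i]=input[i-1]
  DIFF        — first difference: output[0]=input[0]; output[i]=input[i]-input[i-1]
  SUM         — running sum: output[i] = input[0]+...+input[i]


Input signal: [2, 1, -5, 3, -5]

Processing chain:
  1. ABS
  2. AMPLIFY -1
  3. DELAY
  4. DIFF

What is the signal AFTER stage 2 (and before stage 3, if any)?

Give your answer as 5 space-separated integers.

Answer: -2 -1 -5 -3 -5

Derivation:
Input: [2, 1, -5, 3, -5]
Stage 1 (ABS): |2|=2, |1|=1, |-5|=5, |3|=3, |-5|=5 -> [2, 1, 5, 3, 5]
Stage 2 (AMPLIFY -1): 2*-1=-2, 1*-1=-1, 5*-1=-5, 3*-1=-3, 5*-1=-5 -> [-2, -1, -5, -3, -5]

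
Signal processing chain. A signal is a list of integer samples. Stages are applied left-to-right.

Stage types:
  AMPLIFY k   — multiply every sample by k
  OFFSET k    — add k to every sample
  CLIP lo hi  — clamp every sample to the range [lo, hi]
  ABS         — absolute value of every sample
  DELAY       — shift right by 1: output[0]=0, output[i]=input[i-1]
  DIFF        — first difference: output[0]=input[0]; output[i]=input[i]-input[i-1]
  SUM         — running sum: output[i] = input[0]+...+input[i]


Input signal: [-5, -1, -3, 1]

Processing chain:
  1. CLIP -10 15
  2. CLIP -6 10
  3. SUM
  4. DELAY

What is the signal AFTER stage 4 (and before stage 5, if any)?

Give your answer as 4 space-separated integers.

Answer: 0 -5 -6 -9

Derivation:
Input: [-5, -1, -3, 1]
Stage 1 (CLIP -10 15): clip(-5,-10,15)=-5, clip(-1,-10,15)=-1, clip(-3,-10,15)=-3, clip(1,-10,15)=1 -> [-5, -1, -3, 1]
Stage 2 (CLIP -6 10): clip(-5,-6,10)=-5, clip(-1,-6,10)=-1, clip(-3,-6,10)=-3, clip(1,-6,10)=1 -> [-5, -1, -3, 1]
Stage 3 (SUM): sum[0..0]=-5, sum[0..1]=-6, sum[0..2]=-9, sum[0..3]=-8 -> [-5, -6, -9, -8]
Stage 4 (DELAY): [0, -5, -6, -9] = [0, -5, -6, -9] -> [0, -5, -6, -9]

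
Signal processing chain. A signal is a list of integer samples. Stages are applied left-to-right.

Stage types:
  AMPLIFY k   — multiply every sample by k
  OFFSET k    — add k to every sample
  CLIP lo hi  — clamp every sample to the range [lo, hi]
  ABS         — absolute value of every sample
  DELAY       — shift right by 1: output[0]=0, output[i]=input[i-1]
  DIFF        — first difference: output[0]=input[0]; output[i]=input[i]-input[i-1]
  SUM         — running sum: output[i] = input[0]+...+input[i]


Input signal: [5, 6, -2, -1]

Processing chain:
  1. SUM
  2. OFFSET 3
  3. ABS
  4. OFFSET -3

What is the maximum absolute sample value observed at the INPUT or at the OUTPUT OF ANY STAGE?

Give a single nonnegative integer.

Answer: 14

Derivation:
Input: [5, 6, -2, -1] (max |s|=6)
Stage 1 (SUM): sum[0..0]=5, sum[0..1]=11, sum[0..2]=9, sum[0..3]=8 -> [5, 11, 9, 8] (max |s|=11)
Stage 2 (OFFSET 3): 5+3=8, 11+3=14, 9+3=12, 8+3=11 -> [8, 14, 12, 11] (max |s|=14)
Stage 3 (ABS): |8|=8, |14|=14, |12|=12, |11|=11 -> [8, 14, 12, 11] (max |s|=14)
Stage 4 (OFFSET -3): 8+-3=5, 14+-3=11, 12+-3=9, 11+-3=8 -> [5, 11, 9, 8] (max |s|=11)
Overall max amplitude: 14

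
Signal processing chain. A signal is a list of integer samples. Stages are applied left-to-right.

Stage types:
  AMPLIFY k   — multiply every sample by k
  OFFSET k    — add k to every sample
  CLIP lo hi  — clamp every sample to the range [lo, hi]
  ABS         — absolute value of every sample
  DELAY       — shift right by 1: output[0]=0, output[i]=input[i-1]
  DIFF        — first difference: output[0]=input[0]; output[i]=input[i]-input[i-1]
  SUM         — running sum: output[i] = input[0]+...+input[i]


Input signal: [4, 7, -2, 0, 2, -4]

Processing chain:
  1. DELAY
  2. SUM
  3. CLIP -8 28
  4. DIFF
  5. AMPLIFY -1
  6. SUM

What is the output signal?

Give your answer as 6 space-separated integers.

Input: [4, 7, -2, 0, 2, -4]
Stage 1 (DELAY): [0, 4, 7, -2, 0, 2] = [0, 4, 7, -2, 0, 2] -> [0, 4, 7, -2, 0, 2]
Stage 2 (SUM): sum[0..0]=0, sum[0..1]=4, sum[0..2]=11, sum[0..3]=9, sum[0..4]=9, sum[0..5]=11 -> [0, 4, 11, 9, 9, 11]
Stage 3 (CLIP -8 28): clip(0,-8,28)=0, clip(4,-8,28)=4, clip(11,-8,28)=11, clip(9,-8,28)=9, clip(9,-8,28)=9, clip(11,-8,28)=11 -> [0, 4, 11, 9, 9, 11]
Stage 4 (DIFF): s[0]=0, 4-0=4, 11-4=7, 9-11=-2, 9-9=0, 11-9=2 -> [0, 4, 7, -2, 0, 2]
Stage 5 (AMPLIFY -1): 0*-1=0, 4*-1=-4, 7*-1=-7, -2*-1=2, 0*-1=0, 2*-1=-2 -> [0, -4, -7, 2, 0, -2]
Stage 6 (SUM): sum[0..0]=0, sum[0..1]=-4, sum[0..2]=-11, sum[0..3]=-9, sum[0..4]=-9, sum[0..5]=-11 -> [0, -4, -11, -9, -9, -11]

Answer: 0 -4 -11 -9 -9 -11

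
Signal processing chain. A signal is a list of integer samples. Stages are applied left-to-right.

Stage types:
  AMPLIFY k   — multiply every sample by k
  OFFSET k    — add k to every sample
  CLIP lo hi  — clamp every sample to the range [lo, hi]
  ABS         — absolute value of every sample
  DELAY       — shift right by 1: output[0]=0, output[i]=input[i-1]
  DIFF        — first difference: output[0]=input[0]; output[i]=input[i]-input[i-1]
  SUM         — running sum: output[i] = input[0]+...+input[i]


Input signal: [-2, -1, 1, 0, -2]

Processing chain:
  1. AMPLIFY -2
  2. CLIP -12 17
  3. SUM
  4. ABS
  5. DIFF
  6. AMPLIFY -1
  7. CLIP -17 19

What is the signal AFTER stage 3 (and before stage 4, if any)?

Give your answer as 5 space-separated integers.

Answer: 4 6 4 4 8

Derivation:
Input: [-2, -1, 1, 0, -2]
Stage 1 (AMPLIFY -2): -2*-2=4, -1*-2=2, 1*-2=-2, 0*-2=0, -2*-2=4 -> [4, 2, -2, 0, 4]
Stage 2 (CLIP -12 17): clip(4,-12,17)=4, clip(2,-12,17)=2, clip(-2,-12,17)=-2, clip(0,-12,17)=0, clip(4,-12,17)=4 -> [4, 2, -2, 0, 4]
Stage 3 (SUM): sum[0..0]=4, sum[0..1]=6, sum[0..2]=4, sum[0..3]=4, sum[0..4]=8 -> [4, 6, 4, 4, 8]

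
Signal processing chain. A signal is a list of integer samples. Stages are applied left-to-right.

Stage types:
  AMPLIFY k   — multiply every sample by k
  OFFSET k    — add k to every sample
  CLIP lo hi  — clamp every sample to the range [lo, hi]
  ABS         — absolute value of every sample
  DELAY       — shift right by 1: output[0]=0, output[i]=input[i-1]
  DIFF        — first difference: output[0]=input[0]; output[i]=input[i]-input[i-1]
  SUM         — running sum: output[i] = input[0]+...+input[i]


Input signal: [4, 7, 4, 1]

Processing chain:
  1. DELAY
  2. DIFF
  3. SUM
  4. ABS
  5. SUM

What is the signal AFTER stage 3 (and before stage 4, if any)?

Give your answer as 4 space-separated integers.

Answer: 0 4 7 4

Derivation:
Input: [4, 7, 4, 1]
Stage 1 (DELAY): [0, 4, 7, 4] = [0, 4, 7, 4] -> [0, 4, 7, 4]
Stage 2 (DIFF): s[0]=0, 4-0=4, 7-4=3, 4-7=-3 -> [0, 4, 3, -3]
Stage 3 (SUM): sum[0..0]=0, sum[0..1]=4, sum[0..2]=7, sum[0..3]=4 -> [0, 4, 7, 4]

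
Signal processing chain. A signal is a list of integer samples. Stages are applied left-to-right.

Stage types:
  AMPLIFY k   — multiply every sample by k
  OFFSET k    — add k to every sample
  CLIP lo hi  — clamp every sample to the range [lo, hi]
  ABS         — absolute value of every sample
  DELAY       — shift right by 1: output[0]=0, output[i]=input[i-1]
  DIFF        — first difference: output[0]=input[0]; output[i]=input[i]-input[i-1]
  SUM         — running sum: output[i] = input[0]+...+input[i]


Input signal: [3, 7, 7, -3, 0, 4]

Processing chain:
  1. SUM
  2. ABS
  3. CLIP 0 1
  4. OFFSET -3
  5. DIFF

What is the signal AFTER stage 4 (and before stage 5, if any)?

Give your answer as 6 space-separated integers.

Answer: -2 -2 -2 -2 -2 -2

Derivation:
Input: [3, 7, 7, -3, 0, 4]
Stage 1 (SUM): sum[0..0]=3, sum[0..1]=10, sum[0..2]=17, sum[0..3]=14, sum[0..4]=14, sum[0..5]=18 -> [3, 10, 17, 14, 14, 18]
Stage 2 (ABS): |3|=3, |10|=10, |17|=17, |14|=14, |14|=14, |18|=18 -> [3, 10, 17, 14, 14, 18]
Stage 3 (CLIP 0 1): clip(3,0,1)=1, clip(10,0,1)=1, clip(17,0,1)=1, clip(14,0,1)=1, clip(14,0,1)=1, clip(18,0,1)=1 -> [1, 1, 1, 1, 1, 1]
Stage 4 (OFFSET -3): 1+-3=-2, 1+-3=-2, 1+-3=-2, 1+-3=-2, 1+-3=-2, 1+-3=-2 -> [-2, -2, -2, -2, -2, -2]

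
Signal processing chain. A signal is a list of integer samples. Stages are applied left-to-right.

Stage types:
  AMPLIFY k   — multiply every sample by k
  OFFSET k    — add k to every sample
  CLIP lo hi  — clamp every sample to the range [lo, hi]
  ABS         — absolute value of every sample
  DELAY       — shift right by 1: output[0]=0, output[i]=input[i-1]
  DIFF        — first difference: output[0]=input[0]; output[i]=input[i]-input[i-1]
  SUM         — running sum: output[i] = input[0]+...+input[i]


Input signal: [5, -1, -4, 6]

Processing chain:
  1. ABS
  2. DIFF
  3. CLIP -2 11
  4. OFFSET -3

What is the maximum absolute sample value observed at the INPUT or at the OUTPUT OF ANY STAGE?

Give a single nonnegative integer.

Input: [5, -1, -4, 6] (max |s|=6)
Stage 1 (ABS): |5|=5, |-1|=1, |-4|=4, |6|=6 -> [5, 1, 4, 6] (max |s|=6)
Stage 2 (DIFF): s[0]=5, 1-5=-4, 4-1=3, 6-4=2 -> [5, -4, 3, 2] (max |s|=5)
Stage 3 (CLIP -2 11): clip(5,-2,11)=5, clip(-4,-2,11)=-2, clip(3,-2,11)=3, clip(2,-2,11)=2 -> [5, -2, 3, 2] (max |s|=5)
Stage 4 (OFFSET -3): 5+-3=2, -2+-3=-5, 3+-3=0, 2+-3=-1 -> [2, -5, 0, -1] (max |s|=5)
Overall max amplitude: 6

Answer: 6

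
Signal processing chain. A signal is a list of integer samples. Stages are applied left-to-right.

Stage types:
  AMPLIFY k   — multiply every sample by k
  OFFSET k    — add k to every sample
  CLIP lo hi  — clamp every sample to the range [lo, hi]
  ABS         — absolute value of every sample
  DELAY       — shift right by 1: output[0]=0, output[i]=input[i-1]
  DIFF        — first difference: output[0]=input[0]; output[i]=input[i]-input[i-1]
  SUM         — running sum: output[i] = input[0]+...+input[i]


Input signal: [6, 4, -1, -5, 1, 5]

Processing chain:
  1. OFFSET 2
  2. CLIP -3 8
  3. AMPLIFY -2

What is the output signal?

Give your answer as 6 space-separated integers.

Answer: -16 -12 -2 6 -6 -14

Derivation:
Input: [6, 4, -1, -5, 1, 5]
Stage 1 (OFFSET 2): 6+2=8, 4+2=6, -1+2=1, -5+2=-3, 1+2=3, 5+2=7 -> [8, 6, 1, -3, 3, 7]
Stage 2 (CLIP -3 8): clip(8,-3,8)=8, clip(6,-3,8)=6, clip(1,-3,8)=1, clip(-3,-3,8)=-3, clip(3,-3,8)=3, clip(7,-3,8)=7 -> [8, 6, 1, -3, 3, 7]
Stage 3 (AMPLIFY -2): 8*-2=-16, 6*-2=-12, 1*-2=-2, -3*-2=6, 3*-2=-6, 7*-2=-14 -> [-16, -12, -2, 6, -6, -14]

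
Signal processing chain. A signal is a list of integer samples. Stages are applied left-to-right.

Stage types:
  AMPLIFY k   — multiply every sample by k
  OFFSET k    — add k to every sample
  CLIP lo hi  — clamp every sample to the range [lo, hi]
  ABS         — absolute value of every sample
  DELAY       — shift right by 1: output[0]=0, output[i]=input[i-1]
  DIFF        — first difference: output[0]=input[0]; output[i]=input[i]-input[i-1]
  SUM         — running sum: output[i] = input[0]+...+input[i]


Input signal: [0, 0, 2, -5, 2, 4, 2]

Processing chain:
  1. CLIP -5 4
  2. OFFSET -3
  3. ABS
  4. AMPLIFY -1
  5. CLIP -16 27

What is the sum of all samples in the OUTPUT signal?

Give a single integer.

Input: [0, 0, 2, -5, 2, 4, 2]
Stage 1 (CLIP -5 4): clip(0,-5,4)=0, clip(0,-5,4)=0, clip(2,-5,4)=2, clip(-5,-5,4)=-5, clip(2,-5,4)=2, clip(4,-5,4)=4, clip(2,-5,4)=2 -> [0, 0, 2, -5, 2, 4, 2]
Stage 2 (OFFSET -3): 0+-3=-3, 0+-3=-3, 2+-3=-1, -5+-3=-8, 2+-3=-1, 4+-3=1, 2+-3=-1 -> [-3, -3, -1, -8, -1, 1, -1]
Stage 3 (ABS): |-3|=3, |-3|=3, |-1|=1, |-8|=8, |-1|=1, |1|=1, |-1|=1 -> [3, 3, 1, 8, 1, 1, 1]
Stage 4 (AMPLIFY -1): 3*-1=-3, 3*-1=-3, 1*-1=-1, 8*-1=-8, 1*-1=-1, 1*-1=-1, 1*-1=-1 -> [-3, -3, -1, -8, -1, -1, -1]
Stage 5 (CLIP -16 27): clip(-3,-16,27)=-3, clip(-3,-16,27)=-3, clip(-1,-16,27)=-1, clip(-8,-16,27)=-8, clip(-1,-16,27)=-1, clip(-1,-16,27)=-1, clip(-1,-16,27)=-1 -> [-3, -3, -1, -8, -1, -1, -1]
Output sum: -18

Answer: -18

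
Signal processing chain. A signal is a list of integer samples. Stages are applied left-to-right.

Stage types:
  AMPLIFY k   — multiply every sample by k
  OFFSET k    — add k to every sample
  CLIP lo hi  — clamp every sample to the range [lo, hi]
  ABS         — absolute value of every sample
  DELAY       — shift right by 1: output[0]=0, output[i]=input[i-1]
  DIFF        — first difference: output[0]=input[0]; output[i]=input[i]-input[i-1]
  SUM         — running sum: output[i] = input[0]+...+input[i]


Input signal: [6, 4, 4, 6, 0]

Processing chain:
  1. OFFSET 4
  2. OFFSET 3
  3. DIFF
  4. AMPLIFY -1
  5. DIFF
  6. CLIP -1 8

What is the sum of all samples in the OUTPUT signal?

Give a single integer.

Input: [6, 4, 4, 6, 0]
Stage 1 (OFFSET 4): 6+4=10, 4+4=8, 4+4=8, 6+4=10, 0+4=4 -> [10, 8, 8, 10, 4]
Stage 2 (OFFSET 3): 10+3=13, 8+3=11, 8+3=11, 10+3=13, 4+3=7 -> [13, 11, 11, 13, 7]
Stage 3 (DIFF): s[0]=13, 11-13=-2, 11-11=0, 13-11=2, 7-13=-6 -> [13, -2, 0, 2, -6]
Stage 4 (AMPLIFY -1): 13*-1=-13, -2*-1=2, 0*-1=0, 2*-1=-2, -6*-1=6 -> [-13, 2, 0, -2, 6]
Stage 5 (DIFF): s[0]=-13, 2--13=15, 0-2=-2, -2-0=-2, 6--2=8 -> [-13, 15, -2, -2, 8]
Stage 6 (CLIP -1 8): clip(-13,-1,8)=-1, clip(15,-1,8)=8, clip(-2,-1,8)=-1, clip(-2,-1,8)=-1, clip(8,-1,8)=8 -> [-1, 8, -1, -1, 8]
Output sum: 13

Answer: 13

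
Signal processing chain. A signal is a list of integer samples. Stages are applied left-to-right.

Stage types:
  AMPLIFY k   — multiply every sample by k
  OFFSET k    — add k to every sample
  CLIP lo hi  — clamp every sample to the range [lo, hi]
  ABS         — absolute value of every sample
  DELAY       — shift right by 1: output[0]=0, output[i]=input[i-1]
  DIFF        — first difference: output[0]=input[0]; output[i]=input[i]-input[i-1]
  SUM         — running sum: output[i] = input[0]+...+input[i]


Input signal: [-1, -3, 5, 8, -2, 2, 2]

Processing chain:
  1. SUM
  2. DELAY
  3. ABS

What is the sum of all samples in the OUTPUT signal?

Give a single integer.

Input: [-1, -3, 5, 8, -2, 2, 2]
Stage 1 (SUM): sum[0..0]=-1, sum[0..1]=-4, sum[0..2]=1, sum[0..3]=9, sum[0..4]=7, sum[0..5]=9, sum[0..6]=11 -> [-1, -4, 1, 9, 7, 9, 11]
Stage 2 (DELAY): [0, -1, -4, 1, 9, 7, 9] = [0, -1, -4, 1, 9, 7, 9] -> [0, -1, -4, 1, 9, 7, 9]
Stage 3 (ABS): |0|=0, |-1|=1, |-4|=4, |1|=1, |9|=9, |7|=7, |9|=9 -> [0, 1, 4, 1, 9, 7, 9]
Output sum: 31

Answer: 31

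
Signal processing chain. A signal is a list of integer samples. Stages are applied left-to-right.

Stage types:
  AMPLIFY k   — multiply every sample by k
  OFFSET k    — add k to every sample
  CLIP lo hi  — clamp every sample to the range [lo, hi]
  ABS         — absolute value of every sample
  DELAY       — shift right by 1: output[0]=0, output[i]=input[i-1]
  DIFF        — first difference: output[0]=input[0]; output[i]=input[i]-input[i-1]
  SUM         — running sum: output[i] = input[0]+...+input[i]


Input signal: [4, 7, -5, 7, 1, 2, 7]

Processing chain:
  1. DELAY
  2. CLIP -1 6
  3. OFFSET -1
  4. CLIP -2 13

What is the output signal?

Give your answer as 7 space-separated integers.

Input: [4, 7, -5, 7, 1, 2, 7]
Stage 1 (DELAY): [0, 4, 7, -5, 7, 1, 2] = [0, 4, 7, -5, 7, 1, 2] -> [0, 4, 7, -5, 7, 1, 2]
Stage 2 (CLIP -1 6): clip(0,-1,6)=0, clip(4,-1,6)=4, clip(7,-1,6)=6, clip(-5,-1,6)=-1, clip(7,-1,6)=6, clip(1,-1,6)=1, clip(2,-1,6)=2 -> [0, 4, 6, -1, 6, 1, 2]
Stage 3 (OFFSET -1): 0+-1=-1, 4+-1=3, 6+-1=5, -1+-1=-2, 6+-1=5, 1+-1=0, 2+-1=1 -> [-1, 3, 5, -2, 5, 0, 1]
Stage 4 (CLIP -2 13): clip(-1,-2,13)=-1, clip(3,-2,13)=3, clip(5,-2,13)=5, clip(-2,-2,13)=-2, clip(5,-2,13)=5, clip(0,-2,13)=0, clip(1,-2,13)=1 -> [-1, 3, 5, -2, 5, 0, 1]

Answer: -1 3 5 -2 5 0 1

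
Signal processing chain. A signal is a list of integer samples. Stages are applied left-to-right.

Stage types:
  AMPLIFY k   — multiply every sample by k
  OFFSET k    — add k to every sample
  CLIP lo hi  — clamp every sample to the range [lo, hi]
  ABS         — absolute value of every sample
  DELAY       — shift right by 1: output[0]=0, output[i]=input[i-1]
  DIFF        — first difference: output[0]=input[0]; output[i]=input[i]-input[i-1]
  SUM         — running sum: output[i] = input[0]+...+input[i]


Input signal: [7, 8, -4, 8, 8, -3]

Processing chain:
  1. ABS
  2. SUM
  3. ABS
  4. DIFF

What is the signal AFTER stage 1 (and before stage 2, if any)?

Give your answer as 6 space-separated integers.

Input: [7, 8, -4, 8, 8, -3]
Stage 1 (ABS): |7|=7, |8|=8, |-4|=4, |8|=8, |8|=8, |-3|=3 -> [7, 8, 4, 8, 8, 3]

Answer: 7 8 4 8 8 3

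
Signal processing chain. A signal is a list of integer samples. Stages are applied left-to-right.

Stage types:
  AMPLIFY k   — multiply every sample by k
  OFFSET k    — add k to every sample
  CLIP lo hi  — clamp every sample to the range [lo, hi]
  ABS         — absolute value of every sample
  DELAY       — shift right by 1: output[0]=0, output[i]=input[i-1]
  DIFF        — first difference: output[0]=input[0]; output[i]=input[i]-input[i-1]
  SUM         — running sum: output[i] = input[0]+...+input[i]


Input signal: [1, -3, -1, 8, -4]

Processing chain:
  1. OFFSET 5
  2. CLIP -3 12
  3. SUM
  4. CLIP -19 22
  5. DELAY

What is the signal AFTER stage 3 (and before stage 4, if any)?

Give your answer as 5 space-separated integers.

Answer: 6 8 12 24 25

Derivation:
Input: [1, -3, -1, 8, -4]
Stage 1 (OFFSET 5): 1+5=6, -3+5=2, -1+5=4, 8+5=13, -4+5=1 -> [6, 2, 4, 13, 1]
Stage 2 (CLIP -3 12): clip(6,-3,12)=6, clip(2,-3,12)=2, clip(4,-3,12)=4, clip(13,-3,12)=12, clip(1,-3,12)=1 -> [6, 2, 4, 12, 1]
Stage 3 (SUM): sum[0..0]=6, sum[0..1]=8, sum[0..2]=12, sum[0..3]=24, sum[0..4]=25 -> [6, 8, 12, 24, 25]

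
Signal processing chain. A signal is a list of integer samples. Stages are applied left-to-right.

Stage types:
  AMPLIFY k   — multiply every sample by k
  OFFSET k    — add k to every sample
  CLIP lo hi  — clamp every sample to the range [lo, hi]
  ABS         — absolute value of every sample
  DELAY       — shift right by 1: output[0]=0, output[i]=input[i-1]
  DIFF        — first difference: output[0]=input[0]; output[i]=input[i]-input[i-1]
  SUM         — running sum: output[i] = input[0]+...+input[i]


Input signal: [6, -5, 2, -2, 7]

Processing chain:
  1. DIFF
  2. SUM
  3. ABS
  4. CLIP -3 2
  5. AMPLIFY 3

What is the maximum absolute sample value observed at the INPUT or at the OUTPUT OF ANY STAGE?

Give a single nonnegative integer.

Input: [6, -5, 2, -2, 7] (max |s|=7)
Stage 1 (DIFF): s[0]=6, -5-6=-11, 2--5=7, -2-2=-4, 7--2=9 -> [6, -11, 7, -4, 9] (max |s|=11)
Stage 2 (SUM): sum[0..0]=6, sum[0..1]=-5, sum[0..2]=2, sum[0..3]=-2, sum[0..4]=7 -> [6, -5, 2, -2, 7] (max |s|=7)
Stage 3 (ABS): |6|=6, |-5|=5, |2|=2, |-2|=2, |7|=7 -> [6, 5, 2, 2, 7] (max |s|=7)
Stage 4 (CLIP -3 2): clip(6,-3,2)=2, clip(5,-3,2)=2, clip(2,-3,2)=2, clip(2,-3,2)=2, clip(7,-3,2)=2 -> [2, 2, 2, 2, 2] (max |s|=2)
Stage 5 (AMPLIFY 3): 2*3=6, 2*3=6, 2*3=6, 2*3=6, 2*3=6 -> [6, 6, 6, 6, 6] (max |s|=6)
Overall max amplitude: 11

Answer: 11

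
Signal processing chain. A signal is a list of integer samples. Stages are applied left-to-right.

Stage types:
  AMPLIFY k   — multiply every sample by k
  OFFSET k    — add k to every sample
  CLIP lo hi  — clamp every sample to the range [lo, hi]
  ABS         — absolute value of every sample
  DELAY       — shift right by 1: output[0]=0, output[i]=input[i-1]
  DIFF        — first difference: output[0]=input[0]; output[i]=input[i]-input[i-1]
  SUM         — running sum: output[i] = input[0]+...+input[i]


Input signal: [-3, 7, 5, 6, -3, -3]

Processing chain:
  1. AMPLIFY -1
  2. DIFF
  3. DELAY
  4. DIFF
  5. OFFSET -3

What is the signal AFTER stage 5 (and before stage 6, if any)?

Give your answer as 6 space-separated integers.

Input: [-3, 7, 5, 6, -3, -3]
Stage 1 (AMPLIFY -1): -3*-1=3, 7*-1=-7, 5*-1=-5, 6*-1=-6, -3*-1=3, -3*-1=3 -> [3, -7, -5, -6, 3, 3]
Stage 2 (DIFF): s[0]=3, -7-3=-10, -5--7=2, -6--5=-1, 3--6=9, 3-3=0 -> [3, -10, 2, -1, 9, 0]
Stage 3 (DELAY): [0, 3, -10, 2, -1, 9] = [0, 3, -10, 2, -1, 9] -> [0, 3, -10, 2, -1, 9]
Stage 4 (DIFF): s[0]=0, 3-0=3, -10-3=-13, 2--10=12, -1-2=-3, 9--1=10 -> [0, 3, -13, 12, -3, 10]
Stage 5 (OFFSET -3): 0+-3=-3, 3+-3=0, -13+-3=-16, 12+-3=9, -3+-3=-6, 10+-3=7 -> [-3, 0, -16, 9, -6, 7]

Answer: -3 0 -16 9 -6 7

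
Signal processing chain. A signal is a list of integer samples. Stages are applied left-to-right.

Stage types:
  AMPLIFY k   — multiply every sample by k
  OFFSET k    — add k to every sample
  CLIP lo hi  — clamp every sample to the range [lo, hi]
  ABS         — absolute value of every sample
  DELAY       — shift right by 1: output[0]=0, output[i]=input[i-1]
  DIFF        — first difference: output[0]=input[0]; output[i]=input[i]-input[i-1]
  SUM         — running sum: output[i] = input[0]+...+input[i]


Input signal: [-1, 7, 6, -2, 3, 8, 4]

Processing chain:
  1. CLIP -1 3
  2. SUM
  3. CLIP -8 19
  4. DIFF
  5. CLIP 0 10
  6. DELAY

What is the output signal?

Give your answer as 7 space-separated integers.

Input: [-1, 7, 6, -2, 3, 8, 4]
Stage 1 (CLIP -1 3): clip(-1,-1,3)=-1, clip(7,-1,3)=3, clip(6,-1,3)=3, clip(-2,-1,3)=-1, clip(3,-1,3)=3, clip(8,-1,3)=3, clip(4,-1,3)=3 -> [-1, 3, 3, -1, 3, 3, 3]
Stage 2 (SUM): sum[0..0]=-1, sum[0..1]=2, sum[0..2]=5, sum[0..3]=4, sum[0..4]=7, sum[0..5]=10, sum[0..6]=13 -> [-1, 2, 5, 4, 7, 10, 13]
Stage 3 (CLIP -8 19): clip(-1,-8,19)=-1, clip(2,-8,19)=2, clip(5,-8,19)=5, clip(4,-8,19)=4, clip(7,-8,19)=7, clip(10,-8,19)=10, clip(13,-8,19)=13 -> [-1, 2, 5, 4, 7, 10, 13]
Stage 4 (DIFF): s[0]=-1, 2--1=3, 5-2=3, 4-5=-1, 7-4=3, 10-7=3, 13-10=3 -> [-1, 3, 3, -1, 3, 3, 3]
Stage 5 (CLIP 0 10): clip(-1,0,10)=0, clip(3,0,10)=3, clip(3,0,10)=3, clip(-1,0,10)=0, clip(3,0,10)=3, clip(3,0,10)=3, clip(3,0,10)=3 -> [0, 3, 3, 0, 3, 3, 3]
Stage 6 (DELAY): [0, 0, 3, 3, 0, 3, 3] = [0, 0, 3, 3, 0, 3, 3] -> [0, 0, 3, 3, 0, 3, 3]

Answer: 0 0 3 3 0 3 3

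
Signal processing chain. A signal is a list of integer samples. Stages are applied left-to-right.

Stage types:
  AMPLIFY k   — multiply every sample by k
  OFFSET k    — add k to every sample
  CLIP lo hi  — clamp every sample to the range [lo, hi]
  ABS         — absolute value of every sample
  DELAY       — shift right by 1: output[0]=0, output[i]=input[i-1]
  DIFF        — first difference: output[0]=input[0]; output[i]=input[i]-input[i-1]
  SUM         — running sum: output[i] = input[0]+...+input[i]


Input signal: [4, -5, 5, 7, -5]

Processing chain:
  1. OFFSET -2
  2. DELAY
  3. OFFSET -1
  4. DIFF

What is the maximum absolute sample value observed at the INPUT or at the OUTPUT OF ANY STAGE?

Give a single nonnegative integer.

Input: [4, -5, 5, 7, -5] (max |s|=7)
Stage 1 (OFFSET -2): 4+-2=2, -5+-2=-7, 5+-2=3, 7+-2=5, -5+-2=-7 -> [2, -7, 3, 5, -7] (max |s|=7)
Stage 2 (DELAY): [0, 2, -7, 3, 5] = [0, 2, -7, 3, 5] -> [0, 2, -7, 3, 5] (max |s|=7)
Stage 3 (OFFSET -1): 0+-1=-1, 2+-1=1, -7+-1=-8, 3+-1=2, 5+-1=4 -> [-1, 1, -8, 2, 4] (max |s|=8)
Stage 4 (DIFF): s[0]=-1, 1--1=2, -8-1=-9, 2--8=10, 4-2=2 -> [-1, 2, -9, 10, 2] (max |s|=10)
Overall max amplitude: 10

Answer: 10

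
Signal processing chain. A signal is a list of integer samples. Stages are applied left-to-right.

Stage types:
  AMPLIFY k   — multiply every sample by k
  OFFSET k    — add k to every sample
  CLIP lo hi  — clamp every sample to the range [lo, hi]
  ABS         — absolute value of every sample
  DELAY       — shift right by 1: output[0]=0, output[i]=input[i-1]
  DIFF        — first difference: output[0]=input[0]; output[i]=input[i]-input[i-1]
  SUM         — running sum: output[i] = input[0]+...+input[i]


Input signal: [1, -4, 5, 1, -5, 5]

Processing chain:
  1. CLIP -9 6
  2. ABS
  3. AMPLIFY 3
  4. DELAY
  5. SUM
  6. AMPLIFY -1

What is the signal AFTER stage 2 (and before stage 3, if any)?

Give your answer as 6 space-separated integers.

Input: [1, -4, 5, 1, -5, 5]
Stage 1 (CLIP -9 6): clip(1,-9,6)=1, clip(-4,-9,6)=-4, clip(5,-9,6)=5, clip(1,-9,6)=1, clip(-5,-9,6)=-5, clip(5,-9,6)=5 -> [1, -4, 5, 1, -5, 5]
Stage 2 (ABS): |1|=1, |-4|=4, |5|=5, |1|=1, |-5|=5, |5|=5 -> [1, 4, 5, 1, 5, 5]

Answer: 1 4 5 1 5 5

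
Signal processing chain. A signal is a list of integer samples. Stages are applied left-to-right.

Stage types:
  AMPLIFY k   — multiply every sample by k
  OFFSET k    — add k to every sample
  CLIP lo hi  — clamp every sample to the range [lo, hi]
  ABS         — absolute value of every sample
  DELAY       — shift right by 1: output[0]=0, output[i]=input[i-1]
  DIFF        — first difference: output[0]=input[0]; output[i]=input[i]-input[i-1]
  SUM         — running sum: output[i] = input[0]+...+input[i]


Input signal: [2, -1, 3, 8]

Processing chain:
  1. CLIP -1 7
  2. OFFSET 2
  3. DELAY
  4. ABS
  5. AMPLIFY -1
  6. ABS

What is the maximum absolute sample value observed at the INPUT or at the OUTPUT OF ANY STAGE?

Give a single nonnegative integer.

Input: [2, -1, 3, 8] (max |s|=8)
Stage 1 (CLIP -1 7): clip(2,-1,7)=2, clip(-1,-1,7)=-1, clip(3,-1,7)=3, clip(8,-1,7)=7 -> [2, -1, 3, 7] (max |s|=7)
Stage 2 (OFFSET 2): 2+2=4, -1+2=1, 3+2=5, 7+2=9 -> [4, 1, 5, 9] (max |s|=9)
Stage 3 (DELAY): [0, 4, 1, 5] = [0, 4, 1, 5] -> [0, 4, 1, 5] (max |s|=5)
Stage 4 (ABS): |0|=0, |4|=4, |1|=1, |5|=5 -> [0, 4, 1, 5] (max |s|=5)
Stage 5 (AMPLIFY -1): 0*-1=0, 4*-1=-4, 1*-1=-1, 5*-1=-5 -> [0, -4, -1, -5] (max |s|=5)
Stage 6 (ABS): |0|=0, |-4|=4, |-1|=1, |-5|=5 -> [0, 4, 1, 5] (max |s|=5)
Overall max amplitude: 9

Answer: 9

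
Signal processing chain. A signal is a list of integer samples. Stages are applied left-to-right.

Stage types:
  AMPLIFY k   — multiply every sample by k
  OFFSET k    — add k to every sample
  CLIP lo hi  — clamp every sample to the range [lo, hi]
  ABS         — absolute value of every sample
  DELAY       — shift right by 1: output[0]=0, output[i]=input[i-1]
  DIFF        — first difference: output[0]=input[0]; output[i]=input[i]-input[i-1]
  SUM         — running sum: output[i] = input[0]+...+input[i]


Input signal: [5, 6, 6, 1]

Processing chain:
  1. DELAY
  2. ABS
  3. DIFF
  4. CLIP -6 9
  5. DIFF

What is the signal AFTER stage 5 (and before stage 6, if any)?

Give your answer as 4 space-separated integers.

Input: [5, 6, 6, 1]
Stage 1 (DELAY): [0, 5, 6, 6] = [0, 5, 6, 6] -> [0, 5, 6, 6]
Stage 2 (ABS): |0|=0, |5|=5, |6|=6, |6|=6 -> [0, 5, 6, 6]
Stage 3 (DIFF): s[0]=0, 5-0=5, 6-5=1, 6-6=0 -> [0, 5, 1, 0]
Stage 4 (CLIP -6 9): clip(0,-6,9)=0, clip(5,-6,9)=5, clip(1,-6,9)=1, clip(0,-6,9)=0 -> [0, 5, 1, 0]
Stage 5 (DIFF): s[0]=0, 5-0=5, 1-5=-4, 0-1=-1 -> [0, 5, -4, -1]

Answer: 0 5 -4 -1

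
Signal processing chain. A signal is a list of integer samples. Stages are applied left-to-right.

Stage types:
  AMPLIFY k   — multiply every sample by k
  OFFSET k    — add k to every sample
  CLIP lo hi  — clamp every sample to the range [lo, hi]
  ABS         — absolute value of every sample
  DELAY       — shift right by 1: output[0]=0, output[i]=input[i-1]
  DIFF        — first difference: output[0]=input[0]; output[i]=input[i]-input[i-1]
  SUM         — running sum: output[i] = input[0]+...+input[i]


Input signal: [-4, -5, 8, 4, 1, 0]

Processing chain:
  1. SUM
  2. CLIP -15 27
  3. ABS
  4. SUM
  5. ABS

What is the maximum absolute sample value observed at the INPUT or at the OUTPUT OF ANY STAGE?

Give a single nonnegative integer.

Answer: 25

Derivation:
Input: [-4, -5, 8, 4, 1, 0] (max |s|=8)
Stage 1 (SUM): sum[0..0]=-4, sum[0..1]=-9, sum[0..2]=-1, sum[0..3]=3, sum[0..4]=4, sum[0..5]=4 -> [-4, -9, -1, 3, 4, 4] (max |s|=9)
Stage 2 (CLIP -15 27): clip(-4,-15,27)=-4, clip(-9,-15,27)=-9, clip(-1,-15,27)=-1, clip(3,-15,27)=3, clip(4,-15,27)=4, clip(4,-15,27)=4 -> [-4, -9, -1, 3, 4, 4] (max |s|=9)
Stage 3 (ABS): |-4|=4, |-9|=9, |-1|=1, |3|=3, |4|=4, |4|=4 -> [4, 9, 1, 3, 4, 4] (max |s|=9)
Stage 4 (SUM): sum[0..0]=4, sum[0..1]=13, sum[0..2]=14, sum[0..3]=17, sum[0..4]=21, sum[0..5]=25 -> [4, 13, 14, 17, 21, 25] (max |s|=25)
Stage 5 (ABS): |4|=4, |13|=13, |14|=14, |17|=17, |21|=21, |25|=25 -> [4, 13, 14, 17, 21, 25] (max |s|=25)
Overall max amplitude: 25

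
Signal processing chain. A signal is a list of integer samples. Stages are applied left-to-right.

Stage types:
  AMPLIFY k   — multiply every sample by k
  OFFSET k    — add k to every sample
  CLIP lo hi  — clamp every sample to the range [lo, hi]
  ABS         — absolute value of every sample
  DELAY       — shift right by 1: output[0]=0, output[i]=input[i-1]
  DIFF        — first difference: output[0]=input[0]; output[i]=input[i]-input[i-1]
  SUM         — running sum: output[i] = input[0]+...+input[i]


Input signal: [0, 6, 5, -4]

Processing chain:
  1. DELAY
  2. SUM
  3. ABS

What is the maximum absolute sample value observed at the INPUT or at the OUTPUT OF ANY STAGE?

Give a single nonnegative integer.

Answer: 11

Derivation:
Input: [0, 6, 5, -4] (max |s|=6)
Stage 1 (DELAY): [0, 0, 6, 5] = [0, 0, 6, 5] -> [0, 0, 6, 5] (max |s|=6)
Stage 2 (SUM): sum[0..0]=0, sum[0..1]=0, sum[0..2]=6, sum[0..3]=11 -> [0, 0, 6, 11] (max |s|=11)
Stage 3 (ABS): |0|=0, |0|=0, |6|=6, |11|=11 -> [0, 0, 6, 11] (max |s|=11)
Overall max amplitude: 11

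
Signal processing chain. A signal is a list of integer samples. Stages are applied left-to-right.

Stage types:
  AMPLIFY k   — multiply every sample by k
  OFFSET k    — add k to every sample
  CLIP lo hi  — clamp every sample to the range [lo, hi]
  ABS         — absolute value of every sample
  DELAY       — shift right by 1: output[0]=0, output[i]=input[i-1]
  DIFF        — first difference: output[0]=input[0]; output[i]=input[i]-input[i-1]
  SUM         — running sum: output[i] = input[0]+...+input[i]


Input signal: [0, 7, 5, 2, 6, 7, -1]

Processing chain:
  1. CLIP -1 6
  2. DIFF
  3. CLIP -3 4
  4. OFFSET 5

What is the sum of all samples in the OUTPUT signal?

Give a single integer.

Answer: 36

Derivation:
Input: [0, 7, 5, 2, 6, 7, -1]
Stage 1 (CLIP -1 6): clip(0,-1,6)=0, clip(7,-1,6)=6, clip(5,-1,6)=5, clip(2,-1,6)=2, clip(6,-1,6)=6, clip(7,-1,6)=6, clip(-1,-1,6)=-1 -> [0, 6, 5, 2, 6, 6, -1]
Stage 2 (DIFF): s[0]=0, 6-0=6, 5-6=-1, 2-5=-3, 6-2=4, 6-6=0, -1-6=-7 -> [0, 6, -1, -3, 4, 0, -7]
Stage 3 (CLIP -3 4): clip(0,-3,4)=0, clip(6,-3,4)=4, clip(-1,-3,4)=-1, clip(-3,-3,4)=-3, clip(4,-3,4)=4, clip(0,-3,4)=0, clip(-7,-3,4)=-3 -> [0, 4, -1, -3, 4, 0, -3]
Stage 4 (OFFSET 5): 0+5=5, 4+5=9, -1+5=4, -3+5=2, 4+5=9, 0+5=5, -3+5=2 -> [5, 9, 4, 2, 9, 5, 2]
Output sum: 36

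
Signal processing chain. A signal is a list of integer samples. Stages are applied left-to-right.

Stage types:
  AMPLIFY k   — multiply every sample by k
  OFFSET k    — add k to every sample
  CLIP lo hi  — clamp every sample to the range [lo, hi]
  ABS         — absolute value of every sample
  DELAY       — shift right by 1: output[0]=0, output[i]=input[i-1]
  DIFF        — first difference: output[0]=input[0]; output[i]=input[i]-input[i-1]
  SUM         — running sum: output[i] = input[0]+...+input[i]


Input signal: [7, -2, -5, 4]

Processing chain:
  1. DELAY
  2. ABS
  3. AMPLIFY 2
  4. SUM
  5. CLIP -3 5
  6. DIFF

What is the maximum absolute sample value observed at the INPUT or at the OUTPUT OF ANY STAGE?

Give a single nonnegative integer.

Input: [7, -2, -5, 4] (max |s|=7)
Stage 1 (DELAY): [0, 7, -2, -5] = [0, 7, -2, -5] -> [0, 7, -2, -5] (max |s|=7)
Stage 2 (ABS): |0|=0, |7|=7, |-2|=2, |-5|=5 -> [0, 7, 2, 5] (max |s|=7)
Stage 3 (AMPLIFY 2): 0*2=0, 7*2=14, 2*2=4, 5*2=10 -> [0, 14, 4, 10] (max |s|=14)
Stage 4 (SUM): sum[0..0]=0, sum[0..1]=14, sum[0..2]=18, sum[0..3]=28 -> [0, 14, 18, 28] (max |s|=28)
Stage 5 (CLIP -3 5): clip(0,-3,5)=0, clip(14,-3,5)=5, clip(18,-3,5)=5, clip(28,-3,5)=5 -> [0, 5, 5, 5] (max |s|=5)
Stage 6 (DIFF): s[0]=0, 5-0=5, 5-5=0, 5-5=0 -> [0, 5, 0, 0] (max |s|=5)
Overall max amplitude: 28

Answer: 28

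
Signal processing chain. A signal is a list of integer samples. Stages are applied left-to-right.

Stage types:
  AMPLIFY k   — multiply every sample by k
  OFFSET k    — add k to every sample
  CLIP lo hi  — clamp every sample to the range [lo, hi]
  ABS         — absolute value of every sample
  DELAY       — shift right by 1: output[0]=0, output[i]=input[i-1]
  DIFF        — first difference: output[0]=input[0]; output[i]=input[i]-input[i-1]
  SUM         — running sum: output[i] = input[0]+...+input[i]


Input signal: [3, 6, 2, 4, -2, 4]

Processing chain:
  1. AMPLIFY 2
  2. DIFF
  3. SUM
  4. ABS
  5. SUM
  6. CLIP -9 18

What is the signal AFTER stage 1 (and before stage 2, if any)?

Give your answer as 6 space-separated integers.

Answer: 6 12 4 8 -4 8

Derivation:
Input: [3, 6, 2, 4, -2, 4]
Stage 1 (AMPLIFY 2): 3*2=6, 6*2=12, 2*2=4, 4*2=8, -2*2=-4, 4*2=8 -> [6, 12, 4, 8, -4, 8]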